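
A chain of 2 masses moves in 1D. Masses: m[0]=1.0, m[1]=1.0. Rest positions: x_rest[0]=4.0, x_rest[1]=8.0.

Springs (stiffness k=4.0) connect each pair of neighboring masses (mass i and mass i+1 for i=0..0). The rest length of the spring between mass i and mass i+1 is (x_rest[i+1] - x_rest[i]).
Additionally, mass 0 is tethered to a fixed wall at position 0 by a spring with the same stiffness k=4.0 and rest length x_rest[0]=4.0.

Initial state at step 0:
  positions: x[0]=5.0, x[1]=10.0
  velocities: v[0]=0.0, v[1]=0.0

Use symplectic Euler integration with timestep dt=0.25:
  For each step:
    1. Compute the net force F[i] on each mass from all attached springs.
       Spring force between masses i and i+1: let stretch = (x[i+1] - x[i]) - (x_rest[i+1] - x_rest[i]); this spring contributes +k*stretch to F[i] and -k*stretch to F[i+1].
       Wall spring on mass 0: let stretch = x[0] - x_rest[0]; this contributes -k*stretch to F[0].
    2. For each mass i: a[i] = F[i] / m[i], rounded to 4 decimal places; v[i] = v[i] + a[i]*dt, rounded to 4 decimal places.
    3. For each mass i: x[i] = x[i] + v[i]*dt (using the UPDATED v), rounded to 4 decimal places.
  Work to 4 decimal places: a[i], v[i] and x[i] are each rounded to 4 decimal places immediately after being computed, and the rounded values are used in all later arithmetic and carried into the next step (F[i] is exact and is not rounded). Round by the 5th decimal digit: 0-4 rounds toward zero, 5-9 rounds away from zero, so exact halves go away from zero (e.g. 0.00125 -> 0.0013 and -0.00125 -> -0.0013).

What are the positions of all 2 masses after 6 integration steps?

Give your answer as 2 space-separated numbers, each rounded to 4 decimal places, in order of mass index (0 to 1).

Step 0: x=[5.0000 10.0000] v=[0.0000 0.0000]
Step 1: x=[5.0000 9.7500] v=[0.0000 -1.0000]
Step 2: x=[4.9375 9.3125] v=[-0.2500 -1.7500]
Step 3: x=[4.7344 8.7813] v=[-0.8125 -2.1250]
Step 4: x=[4.3594 8.2383] v=[-1.5000 -2.1719]
Step 5: x=[3.8643 7.7256] v=[-1.9805 -2.0508]
Step 6: x=[3.3684 7.2476] v=[-1.9835 -1.9121]

Answer: 3.3684 7.2476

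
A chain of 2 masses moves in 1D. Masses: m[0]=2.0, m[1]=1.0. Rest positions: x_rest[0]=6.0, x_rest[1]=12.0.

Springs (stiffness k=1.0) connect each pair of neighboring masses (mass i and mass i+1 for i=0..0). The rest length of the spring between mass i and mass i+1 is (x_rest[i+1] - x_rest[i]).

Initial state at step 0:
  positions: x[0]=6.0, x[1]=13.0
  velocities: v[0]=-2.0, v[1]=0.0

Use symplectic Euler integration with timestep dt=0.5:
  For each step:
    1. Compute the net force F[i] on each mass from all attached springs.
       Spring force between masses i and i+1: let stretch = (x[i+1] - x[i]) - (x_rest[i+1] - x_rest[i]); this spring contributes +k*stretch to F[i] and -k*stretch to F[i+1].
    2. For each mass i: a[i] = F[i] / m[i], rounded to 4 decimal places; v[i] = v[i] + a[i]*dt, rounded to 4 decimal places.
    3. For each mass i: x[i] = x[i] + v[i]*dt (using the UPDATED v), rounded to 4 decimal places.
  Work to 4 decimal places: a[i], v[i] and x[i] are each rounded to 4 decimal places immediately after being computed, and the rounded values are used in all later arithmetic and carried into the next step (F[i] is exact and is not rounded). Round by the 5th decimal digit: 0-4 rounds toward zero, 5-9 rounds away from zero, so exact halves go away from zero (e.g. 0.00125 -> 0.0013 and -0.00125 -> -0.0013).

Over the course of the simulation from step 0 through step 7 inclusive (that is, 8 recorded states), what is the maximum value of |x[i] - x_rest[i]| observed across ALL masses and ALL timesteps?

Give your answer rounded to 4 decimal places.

Step 0: x=[6.0000 13.0000] v=[-2.0000 0.0000]
Step 1: x=[5.1250 12.7500] v=[-1.7500 -0.5000]
Step 2: x=[4.4531 12.0938] v=[-1.3438 -1.3125]
Step 3: x=[3.9863 11.0274] v=[-0.9336 -2.1329]
Step 4: x=[3.6497 9.7007] v=[-0.6733 -2.6535]
Step 5: x=[3.3194 8.3612] v=[-0.6606 -2.6790]
Step 6: x=[2.8693 7.2613] v=[-0.9002 -2.1999]
Step 7: x=[2.2182 6.5634] v=[-1.3022 -1.3959]
Max displacement = 5.4366

Answer: 5.4366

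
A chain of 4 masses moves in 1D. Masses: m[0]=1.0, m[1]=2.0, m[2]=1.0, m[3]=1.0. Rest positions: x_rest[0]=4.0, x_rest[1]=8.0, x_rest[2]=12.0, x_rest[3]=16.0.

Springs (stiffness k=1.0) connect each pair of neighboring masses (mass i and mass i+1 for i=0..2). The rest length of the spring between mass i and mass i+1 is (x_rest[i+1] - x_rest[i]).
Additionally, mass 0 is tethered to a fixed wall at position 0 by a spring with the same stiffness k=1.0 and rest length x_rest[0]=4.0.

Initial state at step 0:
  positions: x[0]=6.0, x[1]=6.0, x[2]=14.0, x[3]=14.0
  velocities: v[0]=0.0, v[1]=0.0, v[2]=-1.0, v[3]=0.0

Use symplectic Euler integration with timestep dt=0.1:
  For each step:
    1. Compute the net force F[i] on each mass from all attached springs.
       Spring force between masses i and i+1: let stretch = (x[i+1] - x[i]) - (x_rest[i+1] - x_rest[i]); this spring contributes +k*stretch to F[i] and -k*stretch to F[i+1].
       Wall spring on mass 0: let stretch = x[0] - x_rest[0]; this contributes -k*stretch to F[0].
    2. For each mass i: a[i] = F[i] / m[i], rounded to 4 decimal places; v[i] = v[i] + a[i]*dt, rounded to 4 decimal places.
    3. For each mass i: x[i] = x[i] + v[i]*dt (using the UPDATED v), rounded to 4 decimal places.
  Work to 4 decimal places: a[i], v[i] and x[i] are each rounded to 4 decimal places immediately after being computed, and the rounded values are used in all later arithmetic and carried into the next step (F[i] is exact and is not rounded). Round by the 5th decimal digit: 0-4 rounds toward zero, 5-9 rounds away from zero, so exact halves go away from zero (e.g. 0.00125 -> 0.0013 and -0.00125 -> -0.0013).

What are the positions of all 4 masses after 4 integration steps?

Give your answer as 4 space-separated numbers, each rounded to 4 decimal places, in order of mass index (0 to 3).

Step 0: x=[6.0000 6.0000 14.0000 14.0000] v=[0.0000 0.0000 -1.0000 0.0000]
Step 1: x=[5.9400 6.0400 13.8200 14.0400] v=[-0.6000 0.4000 -1.8000 0.4000]
Step 2: x=[5.8216 6.1184 13.5644 14.1178] v=[-1.1840 0.7840 -2.5560 0.7780]
Step 3: x=[5.6480 6.2326 13.2399 14.2301] v=[-1.7365 1.1415 -3.2453 1.1227]
Step 4: x=[5.4237 6.3789 12.8552 14.3725] v=[-2.2428 1.4626 -3.8470 1.4237]

Answer: 5.4237 6.3789 12.8552 14.3725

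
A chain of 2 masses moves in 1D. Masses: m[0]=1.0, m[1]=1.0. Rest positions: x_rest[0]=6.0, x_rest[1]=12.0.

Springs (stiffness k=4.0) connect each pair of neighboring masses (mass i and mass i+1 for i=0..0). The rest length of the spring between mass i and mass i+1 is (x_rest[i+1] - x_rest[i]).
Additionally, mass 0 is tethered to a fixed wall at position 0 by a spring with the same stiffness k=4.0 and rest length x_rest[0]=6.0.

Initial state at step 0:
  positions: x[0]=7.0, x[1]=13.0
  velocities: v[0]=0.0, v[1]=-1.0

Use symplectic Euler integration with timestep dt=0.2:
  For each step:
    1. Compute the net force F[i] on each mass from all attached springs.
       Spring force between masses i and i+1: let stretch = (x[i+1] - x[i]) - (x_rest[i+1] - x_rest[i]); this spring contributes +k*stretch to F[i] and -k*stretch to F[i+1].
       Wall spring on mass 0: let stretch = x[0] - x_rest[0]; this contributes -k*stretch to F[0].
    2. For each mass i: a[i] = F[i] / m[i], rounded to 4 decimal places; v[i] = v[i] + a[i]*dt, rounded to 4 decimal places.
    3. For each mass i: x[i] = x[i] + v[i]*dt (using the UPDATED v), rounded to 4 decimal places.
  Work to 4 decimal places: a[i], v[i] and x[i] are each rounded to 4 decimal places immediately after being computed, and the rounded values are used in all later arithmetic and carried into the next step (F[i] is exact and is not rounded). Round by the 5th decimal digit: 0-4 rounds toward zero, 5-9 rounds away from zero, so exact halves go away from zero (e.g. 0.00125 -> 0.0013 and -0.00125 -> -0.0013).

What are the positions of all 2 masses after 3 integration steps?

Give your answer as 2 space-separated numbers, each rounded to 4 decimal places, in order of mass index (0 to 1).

Answer: 6.1629 12.4020

Derivation:
Step 0: x=[7.0000 13.0000] v=[0.0000 -1.0000]
Step 1: x=[6.8400 12.8000] v=[-0.8000 -1.0000]
Step 2: x=[6.5392 12.6064] v=[-1.5040 -0.9680]
Step 3: x=[6.1629 12.4020] v=[-1.8816 -1.0218]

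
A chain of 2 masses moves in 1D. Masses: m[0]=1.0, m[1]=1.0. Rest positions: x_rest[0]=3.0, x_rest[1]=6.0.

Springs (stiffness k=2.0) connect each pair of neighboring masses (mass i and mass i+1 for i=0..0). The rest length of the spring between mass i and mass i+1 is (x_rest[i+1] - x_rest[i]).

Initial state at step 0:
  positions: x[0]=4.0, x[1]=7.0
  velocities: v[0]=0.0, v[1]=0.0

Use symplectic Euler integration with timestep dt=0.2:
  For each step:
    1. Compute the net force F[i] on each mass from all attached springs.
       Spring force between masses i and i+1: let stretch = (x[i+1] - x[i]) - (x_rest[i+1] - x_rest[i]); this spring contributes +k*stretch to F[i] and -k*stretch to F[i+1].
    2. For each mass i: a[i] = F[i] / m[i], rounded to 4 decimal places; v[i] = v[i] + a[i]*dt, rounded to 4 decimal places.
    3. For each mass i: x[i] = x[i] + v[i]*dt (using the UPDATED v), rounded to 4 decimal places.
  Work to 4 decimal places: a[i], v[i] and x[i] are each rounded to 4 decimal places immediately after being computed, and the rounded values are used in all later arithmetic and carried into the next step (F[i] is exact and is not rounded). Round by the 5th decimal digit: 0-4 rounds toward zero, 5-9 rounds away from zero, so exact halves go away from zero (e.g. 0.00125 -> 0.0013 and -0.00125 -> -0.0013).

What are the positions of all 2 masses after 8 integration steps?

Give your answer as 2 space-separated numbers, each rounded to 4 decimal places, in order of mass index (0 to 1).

Step 0: x=[4.0000 7.0000] v=[0.0000 0.0000]
Step 1: x=[4.0000 7.0000] v=[0.0000 0.0000]
Step 2: x=[4.0000 7.0000] v=[0.0000 0.0000]
Step 3: x=[4.0000 7.0000] v=[0.0000 0.0000]
Step 4: x=[4.0000 7.0000] v=[0.0000 0.0000]
Step 5: x=[4.0000 7.0000] v=[0.0000 0.0000]
Step 6: x=[4.0000 7.0000] v=[0.0000 0.0000]
Step 7: x=[4.0000 7.0000] v=[0.0000 0.0000]
Step 8: x=[4.0000 7.0000] v=[0.0000 0.0000]

Answer: 4.0000 7.0000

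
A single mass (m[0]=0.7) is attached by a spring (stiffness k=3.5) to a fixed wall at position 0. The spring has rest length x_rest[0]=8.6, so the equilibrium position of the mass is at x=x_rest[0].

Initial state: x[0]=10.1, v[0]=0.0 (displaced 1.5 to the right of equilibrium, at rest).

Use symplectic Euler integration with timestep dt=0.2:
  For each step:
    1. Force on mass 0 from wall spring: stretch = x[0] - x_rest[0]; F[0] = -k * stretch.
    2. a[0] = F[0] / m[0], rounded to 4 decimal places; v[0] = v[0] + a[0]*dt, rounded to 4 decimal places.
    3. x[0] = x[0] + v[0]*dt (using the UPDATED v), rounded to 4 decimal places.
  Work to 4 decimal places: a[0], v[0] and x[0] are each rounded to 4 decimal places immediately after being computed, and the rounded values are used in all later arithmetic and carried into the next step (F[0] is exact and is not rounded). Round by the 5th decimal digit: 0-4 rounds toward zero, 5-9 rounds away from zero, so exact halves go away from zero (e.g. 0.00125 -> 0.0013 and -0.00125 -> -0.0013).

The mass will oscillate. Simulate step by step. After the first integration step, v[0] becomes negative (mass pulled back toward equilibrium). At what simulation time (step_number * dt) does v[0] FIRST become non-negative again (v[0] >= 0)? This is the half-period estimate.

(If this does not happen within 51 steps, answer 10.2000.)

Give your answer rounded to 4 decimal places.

Answer: 1.4000

Derivation:
Step 0: x=[10.1000] v=[0.0000]
Step 1: x=[9.8000] v=[-1.5000]
Step 2: x=[9.2600] v=[-2.7000]
Step 3: x=[8.5880] v=[-3.3600]
Step 4: x=[7.9184] v=[-3.3480]
Step 5: x=[7.3851] v=[-2.6664]
Step 6: x=[7.0948] v=[-1.4515]
Step 7: x=[7.1055] v=[0.0537]
First v>=0 after going negative at step 7, time=1.4000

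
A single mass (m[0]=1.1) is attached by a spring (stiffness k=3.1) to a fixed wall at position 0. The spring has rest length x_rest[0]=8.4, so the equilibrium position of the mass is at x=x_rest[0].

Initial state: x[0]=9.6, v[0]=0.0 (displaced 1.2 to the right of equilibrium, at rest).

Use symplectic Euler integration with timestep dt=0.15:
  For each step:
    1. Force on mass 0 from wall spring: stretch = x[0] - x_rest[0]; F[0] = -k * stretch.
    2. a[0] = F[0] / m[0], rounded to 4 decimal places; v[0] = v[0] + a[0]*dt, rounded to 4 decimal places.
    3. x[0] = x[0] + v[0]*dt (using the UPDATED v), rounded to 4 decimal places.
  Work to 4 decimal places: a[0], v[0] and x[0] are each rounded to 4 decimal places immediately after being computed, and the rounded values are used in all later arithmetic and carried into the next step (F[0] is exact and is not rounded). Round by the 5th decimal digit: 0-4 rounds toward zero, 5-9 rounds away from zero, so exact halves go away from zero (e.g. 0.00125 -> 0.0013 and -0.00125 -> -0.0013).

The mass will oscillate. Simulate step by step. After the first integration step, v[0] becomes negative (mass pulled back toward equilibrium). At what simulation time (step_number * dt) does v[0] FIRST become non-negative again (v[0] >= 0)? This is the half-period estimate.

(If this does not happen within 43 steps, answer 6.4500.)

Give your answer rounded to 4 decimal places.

Step 0: x=[9.6000] v=[0.0000]
Step 1: x=[9.5239] v=[-0.5073]
Step 2: x=[9.3765] v=[-0.9824]
Step 3: x=[9.1672] v=[-1.3952]
Step 4: x=[8.9093] v=[-1.7195]
Step 5: x=[8.6191] v=[-1.9348]
Step 6: x=[8.3150] v=[-2.0274]
Step 7: x=[8.0163] v=[-1.9915]
Step 8: x=[7.7419] v=[-1.8293]
Step 9: x=[7.5092] v=[-1.5511]
Step 10: x=[7.3330] v=[-1.1745]
Step 11: x=[7.2245] v=[-0.7235]
Step 12: x=[7.1905] v=[-0.2266]
Step 13: x=[7.2332] v=[0.2847]
First v>=0 after going negative at step 13, time=1.9500

Answer: 1.9500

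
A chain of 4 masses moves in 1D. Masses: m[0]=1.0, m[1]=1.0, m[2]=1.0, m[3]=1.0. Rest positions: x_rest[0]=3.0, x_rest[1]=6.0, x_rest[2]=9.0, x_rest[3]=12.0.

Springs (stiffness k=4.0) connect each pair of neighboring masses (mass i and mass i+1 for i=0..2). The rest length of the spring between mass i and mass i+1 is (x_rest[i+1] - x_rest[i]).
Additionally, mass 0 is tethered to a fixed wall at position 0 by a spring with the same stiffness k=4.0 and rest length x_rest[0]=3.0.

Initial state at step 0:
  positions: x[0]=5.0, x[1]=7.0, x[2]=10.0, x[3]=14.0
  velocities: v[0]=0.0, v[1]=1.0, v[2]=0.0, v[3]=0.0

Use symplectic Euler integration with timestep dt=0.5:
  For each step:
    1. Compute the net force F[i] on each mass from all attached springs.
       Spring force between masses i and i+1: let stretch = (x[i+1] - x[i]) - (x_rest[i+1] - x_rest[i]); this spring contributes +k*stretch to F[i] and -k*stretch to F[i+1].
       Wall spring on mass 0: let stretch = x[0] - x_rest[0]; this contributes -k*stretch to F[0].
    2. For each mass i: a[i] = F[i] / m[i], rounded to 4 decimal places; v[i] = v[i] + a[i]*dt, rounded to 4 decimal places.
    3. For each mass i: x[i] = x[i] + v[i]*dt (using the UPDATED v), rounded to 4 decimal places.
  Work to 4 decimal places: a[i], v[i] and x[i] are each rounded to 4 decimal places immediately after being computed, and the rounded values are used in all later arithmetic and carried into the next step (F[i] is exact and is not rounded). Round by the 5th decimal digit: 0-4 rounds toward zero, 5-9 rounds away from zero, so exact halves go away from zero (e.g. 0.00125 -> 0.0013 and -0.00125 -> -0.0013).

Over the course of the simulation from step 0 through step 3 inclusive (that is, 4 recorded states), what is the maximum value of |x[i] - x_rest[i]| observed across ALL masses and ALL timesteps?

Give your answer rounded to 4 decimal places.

Answer: 2.5000

Derivation:
Step 0: x=[5.0000 7.0000 10.0000 14.0000] v=[0.0000 1.0000 0.0000 0.0000]
Step 1: x=[2.0000 8.5000 11.0000 13.0000] v=[-6.0000 3.0000 2.0000 -2.0000]
Step 2: x=[3.5000 6.0000 11.5000 13.0000] v=[3.0000 -5.0000 1.0000 0.0000]
Step 3: x=[4.0000 6.5000 8.0000 14.5000] v=[1.0000 1.0000 -7.0000 3.0000]
Max displacement = 2.5000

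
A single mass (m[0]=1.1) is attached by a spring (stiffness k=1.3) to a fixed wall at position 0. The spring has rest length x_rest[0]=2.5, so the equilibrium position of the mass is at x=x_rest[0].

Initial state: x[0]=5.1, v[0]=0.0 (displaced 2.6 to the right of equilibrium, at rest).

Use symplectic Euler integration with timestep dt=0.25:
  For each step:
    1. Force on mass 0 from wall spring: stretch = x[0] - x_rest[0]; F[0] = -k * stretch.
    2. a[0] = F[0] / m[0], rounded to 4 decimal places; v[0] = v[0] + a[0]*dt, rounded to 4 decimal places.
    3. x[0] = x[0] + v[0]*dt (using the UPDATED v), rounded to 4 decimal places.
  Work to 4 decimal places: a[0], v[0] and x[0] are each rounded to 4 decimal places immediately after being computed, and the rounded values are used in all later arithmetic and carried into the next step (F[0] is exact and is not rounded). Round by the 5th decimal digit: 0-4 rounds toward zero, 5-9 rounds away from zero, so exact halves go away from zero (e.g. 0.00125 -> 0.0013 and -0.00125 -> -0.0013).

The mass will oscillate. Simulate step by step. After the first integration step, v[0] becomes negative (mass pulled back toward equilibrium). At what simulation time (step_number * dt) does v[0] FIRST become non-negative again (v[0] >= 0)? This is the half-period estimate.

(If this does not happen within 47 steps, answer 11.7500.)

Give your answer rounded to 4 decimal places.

Answer: 3.0000

Derivation:
Step 0: x=[5.1000] v=[0.0000]
Step 1: x=[4.9080] v=[-0.7682]
Step 2: x=[4.5381] v=[-1.4797]
Step 3: x=[4.0176] v=[-2.0819]
Step 4: x=[3.3850] v=[-2.5303]
Step 5: x=[2.6871] v=[-2.7918]
Step 6: x=[1.9753] v=[-2.8471]
Step 7: x=[1.3023] v=[-2.6921]
Step 8: x=[0.7178] v=[-2.3382]
Step 9: x=[0.2649] v=[-1.8117]
Step 10: x=[-0.0229] v=[-1.1513]
Step 11: x=[-0.1244] v=[-0.4059]
Step 12: x=[-0.0320] v=[0.3695]
First v>=0 after going negative at step 12, time=3.0000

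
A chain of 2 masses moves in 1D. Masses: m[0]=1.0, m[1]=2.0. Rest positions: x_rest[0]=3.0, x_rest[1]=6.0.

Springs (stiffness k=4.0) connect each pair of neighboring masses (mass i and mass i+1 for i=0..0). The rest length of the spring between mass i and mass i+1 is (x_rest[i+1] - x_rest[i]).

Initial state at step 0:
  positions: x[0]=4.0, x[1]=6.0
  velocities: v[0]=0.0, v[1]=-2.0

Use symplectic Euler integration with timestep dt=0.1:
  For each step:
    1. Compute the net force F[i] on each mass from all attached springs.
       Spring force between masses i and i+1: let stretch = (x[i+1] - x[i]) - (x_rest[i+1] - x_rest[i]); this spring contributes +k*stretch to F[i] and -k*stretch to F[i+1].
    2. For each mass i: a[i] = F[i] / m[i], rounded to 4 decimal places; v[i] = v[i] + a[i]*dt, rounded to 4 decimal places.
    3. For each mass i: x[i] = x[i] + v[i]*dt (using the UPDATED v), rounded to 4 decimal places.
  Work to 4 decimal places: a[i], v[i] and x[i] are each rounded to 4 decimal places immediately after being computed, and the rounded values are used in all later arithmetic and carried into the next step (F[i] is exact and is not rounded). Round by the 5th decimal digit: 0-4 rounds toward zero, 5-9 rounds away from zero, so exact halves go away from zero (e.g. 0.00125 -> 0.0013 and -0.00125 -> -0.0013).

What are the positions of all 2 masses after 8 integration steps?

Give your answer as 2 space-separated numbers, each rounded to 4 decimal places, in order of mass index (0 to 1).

Answer: 2.4415 5.1793

Derivation:
Step 0: x=[4.0000 6.0000] v=[0.0000 -2.0000]
Step 1: x=[3.9600 5.8200] v=[-0.4000 -1.8000]
Step 2: x=[3.8744 5.6628] v=[-0.8560 -1.5720]
Step 3: x=[3.7403 5.5298] v=[-1.3406 -1.3297]
Step 4: x=[3.5578 5.4210] v=[-1.8248 -1.0876]
Step 5: x=[3.3299 5.3350] v=[-2.2795 -0.8602]
Step 6: x=[3.0622 5.2689] v=[-2.6775 -0.6612]
Step 7: x=[2.7627 5.2187] v=[-2.9948 -0.5025]
Step 8: x=[2.4415 5.1793] v=[-3.2124 -0.3937]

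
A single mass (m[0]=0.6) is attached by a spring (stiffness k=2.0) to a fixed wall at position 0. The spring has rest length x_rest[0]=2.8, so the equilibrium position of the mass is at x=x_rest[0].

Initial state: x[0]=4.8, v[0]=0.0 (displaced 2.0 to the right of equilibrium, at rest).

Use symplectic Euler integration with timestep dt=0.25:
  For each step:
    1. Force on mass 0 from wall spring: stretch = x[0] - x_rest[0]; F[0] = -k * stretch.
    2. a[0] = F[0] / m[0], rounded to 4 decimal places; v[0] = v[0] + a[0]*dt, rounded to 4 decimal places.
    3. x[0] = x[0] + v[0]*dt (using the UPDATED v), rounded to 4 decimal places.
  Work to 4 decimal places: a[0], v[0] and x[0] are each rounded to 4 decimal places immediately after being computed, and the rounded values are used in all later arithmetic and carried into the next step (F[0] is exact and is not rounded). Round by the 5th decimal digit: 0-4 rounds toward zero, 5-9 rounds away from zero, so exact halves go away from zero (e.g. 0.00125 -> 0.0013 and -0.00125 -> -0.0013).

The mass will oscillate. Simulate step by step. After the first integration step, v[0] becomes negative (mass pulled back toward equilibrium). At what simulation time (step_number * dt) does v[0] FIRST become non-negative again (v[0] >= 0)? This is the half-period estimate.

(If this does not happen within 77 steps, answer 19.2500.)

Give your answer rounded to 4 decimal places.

Answer: 1.7500

Derivation:
Step 0: x=[4.8000] v=[0.0000]
Step 1: x=[4.3833] v=[-1.6667]
Step 2: x=[3.6368] v=[-2.9861]
Step 3: x=[2.7160] v=[-3.6834]
Step 4: x=[1.8127] v=[-3.6134]
Step 5: x=[1.1150] v=[-2.7907]
Step 6: x=[0.7684] v=[-1.3865]
Step 7: x=[0.8450] v=[0.3065]
First v>=0 after going negative at step 7, time=1.7500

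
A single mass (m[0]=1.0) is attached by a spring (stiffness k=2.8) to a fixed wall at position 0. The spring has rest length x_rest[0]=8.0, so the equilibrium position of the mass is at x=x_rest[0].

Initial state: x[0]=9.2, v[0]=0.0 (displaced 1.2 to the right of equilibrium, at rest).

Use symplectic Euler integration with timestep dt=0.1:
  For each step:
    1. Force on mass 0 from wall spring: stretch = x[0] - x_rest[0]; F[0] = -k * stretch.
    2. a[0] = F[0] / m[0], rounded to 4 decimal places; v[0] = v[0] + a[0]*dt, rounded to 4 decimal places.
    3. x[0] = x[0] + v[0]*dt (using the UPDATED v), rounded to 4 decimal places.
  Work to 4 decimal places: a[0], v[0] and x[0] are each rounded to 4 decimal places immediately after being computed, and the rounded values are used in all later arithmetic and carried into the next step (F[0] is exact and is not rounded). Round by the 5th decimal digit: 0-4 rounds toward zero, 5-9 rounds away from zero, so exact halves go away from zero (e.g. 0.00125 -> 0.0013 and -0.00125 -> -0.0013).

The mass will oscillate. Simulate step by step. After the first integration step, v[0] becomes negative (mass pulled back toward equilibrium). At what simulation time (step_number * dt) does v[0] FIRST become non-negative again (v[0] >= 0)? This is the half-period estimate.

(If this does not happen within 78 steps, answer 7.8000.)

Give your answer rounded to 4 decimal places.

Step 0: x=[9.2000] v=[0.0000]
Step 1: x=[9.1664] v=[-0.3360]
Step 2: x=[9.1001] v=[-0.6626]
Step 3: x=[9.0030] v=[-0.9706]
Step 4: x=[8.8779] v=[-1.2514]
Step 5: x=[8.7282] v=[-1.4972]
Step 6: x=[8.5581] v=[-1.7011]
Step 7: x=[8.3724] v=[-1.8574]
Step 8: x=[8.1762] v=[-1.9617]
Step 9: x=[7.9751] v=[-2.0110]
Step 10: x=[7.7747] v=[-2.0040]
Step 11: x=[7.5806] v=[-1.9409]
Step 12: x=[7.3983] v=[-1.8235]
Step 13: x=[7.2328] v=[-1.6550]
Step 14: x=[7.0888] v=[-1.4402]
Step 15: x=[6.9703] v=[-1.1851]
Step 16: x=[6.8806] v=[-0.8968]
Step 17: x=[6.8223] v=[-0.5834]
Step 18: x=[6.7969] v=[-0.2536]
Step 19: x=[6.8052] v=[0.0833]
First v>=0 after going negative at step 19, time=1.9000

Answer: 1.9000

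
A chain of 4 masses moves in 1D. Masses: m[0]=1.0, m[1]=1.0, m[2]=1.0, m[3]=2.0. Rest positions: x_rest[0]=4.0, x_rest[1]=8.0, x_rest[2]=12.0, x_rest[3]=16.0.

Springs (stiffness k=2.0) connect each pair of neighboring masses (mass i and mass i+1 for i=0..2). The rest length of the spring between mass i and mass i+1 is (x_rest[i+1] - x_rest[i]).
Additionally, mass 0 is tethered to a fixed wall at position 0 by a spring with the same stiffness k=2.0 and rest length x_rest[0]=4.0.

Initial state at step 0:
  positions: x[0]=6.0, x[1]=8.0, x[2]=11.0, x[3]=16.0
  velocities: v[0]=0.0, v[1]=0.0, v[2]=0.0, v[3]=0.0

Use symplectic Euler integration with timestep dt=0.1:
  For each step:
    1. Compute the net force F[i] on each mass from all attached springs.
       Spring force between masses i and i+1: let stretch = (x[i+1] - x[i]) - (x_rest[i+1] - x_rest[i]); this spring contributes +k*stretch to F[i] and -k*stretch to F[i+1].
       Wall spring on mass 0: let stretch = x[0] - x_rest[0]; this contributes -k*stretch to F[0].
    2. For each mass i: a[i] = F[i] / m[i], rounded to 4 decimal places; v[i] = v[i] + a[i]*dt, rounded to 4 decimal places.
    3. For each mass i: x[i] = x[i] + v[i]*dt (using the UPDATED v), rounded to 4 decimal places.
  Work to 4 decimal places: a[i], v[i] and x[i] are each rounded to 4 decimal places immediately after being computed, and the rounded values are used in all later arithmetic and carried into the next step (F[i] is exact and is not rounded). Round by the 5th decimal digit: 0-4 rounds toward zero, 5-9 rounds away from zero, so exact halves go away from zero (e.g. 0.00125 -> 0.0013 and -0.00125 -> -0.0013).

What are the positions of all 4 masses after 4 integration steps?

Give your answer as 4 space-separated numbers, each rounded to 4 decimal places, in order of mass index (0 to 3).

Answer: 5.2528 8.1767 11.3792 15.9074

Derivation:
Step 0: x=[6.0000 8.0000 11.0000 16.0000] v=[0.0000 0.0000 0.0000 0.0000]
Step 1: x=[5.9200 8.0200 11.0400 15.9900] v=[-0.8000 0.2000 0.4000 -0.1000]
Step 2: x=[5.7636 8.0584 11.1186 15.9705] v=[-1.5640 0.3840 0.7860 -0.1950]
Step 3: x=[5.5378 8.1121 11.2330 15.9425] v=[-2.2578 0.5371 1.1443 -0.2802]
Step 4: x=[5.2528 8.1767 11.3792 15.9074] v=[-2.8505 0.6464 1.4620 -0.3512]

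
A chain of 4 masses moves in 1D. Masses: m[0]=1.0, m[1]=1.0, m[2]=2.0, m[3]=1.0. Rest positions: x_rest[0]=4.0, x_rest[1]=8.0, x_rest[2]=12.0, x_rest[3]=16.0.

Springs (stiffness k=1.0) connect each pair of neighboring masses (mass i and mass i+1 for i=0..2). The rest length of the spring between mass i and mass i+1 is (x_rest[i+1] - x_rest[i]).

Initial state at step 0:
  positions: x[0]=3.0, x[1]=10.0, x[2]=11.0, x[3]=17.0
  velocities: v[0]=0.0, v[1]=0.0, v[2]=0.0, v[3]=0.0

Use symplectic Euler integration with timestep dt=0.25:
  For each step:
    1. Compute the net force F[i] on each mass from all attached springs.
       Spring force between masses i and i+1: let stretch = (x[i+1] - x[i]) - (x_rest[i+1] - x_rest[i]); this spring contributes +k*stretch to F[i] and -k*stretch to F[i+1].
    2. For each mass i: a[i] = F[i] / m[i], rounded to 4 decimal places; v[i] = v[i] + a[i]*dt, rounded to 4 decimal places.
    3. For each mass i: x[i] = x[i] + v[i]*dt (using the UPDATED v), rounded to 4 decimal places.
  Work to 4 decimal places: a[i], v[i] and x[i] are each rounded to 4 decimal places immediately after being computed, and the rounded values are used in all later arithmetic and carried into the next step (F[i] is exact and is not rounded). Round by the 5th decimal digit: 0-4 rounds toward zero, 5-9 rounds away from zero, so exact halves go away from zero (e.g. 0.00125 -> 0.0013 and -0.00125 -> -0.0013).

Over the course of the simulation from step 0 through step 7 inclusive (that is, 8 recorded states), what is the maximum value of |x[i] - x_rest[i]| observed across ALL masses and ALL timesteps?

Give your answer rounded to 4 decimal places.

Answer: 2.1359

Derivation:
Step 0: x=[3.0000 10.0000 11.0000 17.0000] v=[0.0000 0.0000 0.0000 0.0000]
Step 1: x=[3.1875 9.6250 11.1563 16.8750] v=[0.7500 -1.5000 0.6250 -0.5000]
Step 2: x=[3.5274 8.9434 11.4434 16.6426] v=[1.3594 -2.7266 1.1484 -0.9297]
Step 3: x=[3.9558 8.0795 11.8149 16.3352] v=[1.7134 -3.4556 1.4858 -1.2295]
Step 4: x=[4.3919 7.1913 12.2109 15.9953] v=[1.7443 -3.5527 1.5839 -1.3596]
Step 5: x=[4.7530 6.4419 12.5683 15.6689] v=[1.4442 -2.9977 1.4295 -1.3057]
Step 6: x=[4.9696 5.9698 12.8311 15.3987] v=[0.8664 -1.8883 1.0513 -1.0809]
Step 7: x=[4.9987 5.8641 12.9598 15.2180] v=[0.1165 -0.4230 0.5146 -0.7228]
Max displacement = 2.1359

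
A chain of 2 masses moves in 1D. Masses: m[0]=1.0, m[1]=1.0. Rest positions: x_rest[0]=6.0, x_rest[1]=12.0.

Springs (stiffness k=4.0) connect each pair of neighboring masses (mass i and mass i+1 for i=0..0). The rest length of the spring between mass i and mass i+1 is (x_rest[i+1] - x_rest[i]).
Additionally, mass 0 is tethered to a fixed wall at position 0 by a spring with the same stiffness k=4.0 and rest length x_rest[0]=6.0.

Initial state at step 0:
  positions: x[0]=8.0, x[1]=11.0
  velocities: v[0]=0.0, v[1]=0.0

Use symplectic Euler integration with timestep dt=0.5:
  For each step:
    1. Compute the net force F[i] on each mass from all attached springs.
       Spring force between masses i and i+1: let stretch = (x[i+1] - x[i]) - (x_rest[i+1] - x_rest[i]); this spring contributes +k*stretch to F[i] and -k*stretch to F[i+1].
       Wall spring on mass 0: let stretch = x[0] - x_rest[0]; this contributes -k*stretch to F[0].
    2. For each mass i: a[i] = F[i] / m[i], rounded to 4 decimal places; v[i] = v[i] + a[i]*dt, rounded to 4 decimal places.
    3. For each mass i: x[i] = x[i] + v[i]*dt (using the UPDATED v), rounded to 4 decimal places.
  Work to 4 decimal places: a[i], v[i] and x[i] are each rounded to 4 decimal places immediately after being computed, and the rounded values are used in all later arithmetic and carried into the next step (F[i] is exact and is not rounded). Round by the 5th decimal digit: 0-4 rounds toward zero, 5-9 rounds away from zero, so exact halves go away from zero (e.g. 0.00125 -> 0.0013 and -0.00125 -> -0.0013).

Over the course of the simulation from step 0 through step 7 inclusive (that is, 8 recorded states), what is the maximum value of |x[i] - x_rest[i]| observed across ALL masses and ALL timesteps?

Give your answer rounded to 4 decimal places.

Step 0: x=[8.0000 11.0000] v=[0.0000 0.0000]
Step 1: x=[3.0000 14.0000] v=[-10.0000 6.0000]
Step 2: x=[6.0000 12.0000] v=[6.0000 -4.0000]
Step 3: x=[9.0000 10.0000] v=[6.0000 -4.0000]
Step 4: x=[4.0000 13.0000] v=[-10.0000 6.0000]
Step 5: x=[4.0000 13.0000] v=[0.0000 0.0000]
Step 6: x=[9.0000 10.0000] v=[10.0000 -6.0000]
Step 7: x=[6.0000 12.0000] v=[-6.0000 4.0000]
Max displacement = 3.0000

Answer: 3.0000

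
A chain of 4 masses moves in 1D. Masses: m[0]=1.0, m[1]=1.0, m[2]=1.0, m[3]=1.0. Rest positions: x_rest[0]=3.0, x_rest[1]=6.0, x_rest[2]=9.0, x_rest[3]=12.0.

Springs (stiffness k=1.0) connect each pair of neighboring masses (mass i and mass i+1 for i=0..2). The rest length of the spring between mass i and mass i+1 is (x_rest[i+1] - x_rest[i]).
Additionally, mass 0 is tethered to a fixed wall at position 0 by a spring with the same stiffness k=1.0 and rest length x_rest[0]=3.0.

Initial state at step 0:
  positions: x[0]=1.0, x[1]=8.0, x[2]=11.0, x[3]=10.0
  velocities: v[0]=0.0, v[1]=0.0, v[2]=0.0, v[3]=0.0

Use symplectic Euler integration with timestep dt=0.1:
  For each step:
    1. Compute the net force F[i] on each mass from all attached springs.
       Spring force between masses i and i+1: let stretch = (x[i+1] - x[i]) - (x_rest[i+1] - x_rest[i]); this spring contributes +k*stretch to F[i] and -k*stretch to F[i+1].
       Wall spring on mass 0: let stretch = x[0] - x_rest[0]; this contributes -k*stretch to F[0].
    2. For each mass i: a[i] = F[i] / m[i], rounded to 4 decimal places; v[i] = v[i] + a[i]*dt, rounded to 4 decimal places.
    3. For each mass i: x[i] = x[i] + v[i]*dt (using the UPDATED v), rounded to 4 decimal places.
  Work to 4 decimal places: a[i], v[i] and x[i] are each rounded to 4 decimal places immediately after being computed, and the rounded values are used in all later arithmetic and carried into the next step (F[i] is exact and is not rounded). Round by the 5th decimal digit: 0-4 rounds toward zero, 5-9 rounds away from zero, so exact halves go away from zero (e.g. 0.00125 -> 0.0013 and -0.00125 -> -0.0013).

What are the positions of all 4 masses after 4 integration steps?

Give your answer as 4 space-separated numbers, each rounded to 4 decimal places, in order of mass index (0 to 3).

Step 0: x=[1.0000 8.0000 11.0000 10.0000] v=[0.0000 0.0000 0.0000 0.0000]
Step 1: x=[1.0600 7.9600 10.9600 10.0400] v=[0.6000 -0.4000 -0.4000 0.4000]
Step 2: x=[1.1784 7.8810 10.8808 10.1192] v=[1.1840 -0.7900 -0.7920 0.7920]
Step 3: x=[1.3520 7.7650 10.7640 10.2360] v=[1.7364 -1.1603 -1.1681 1.1682]
Step 4: x=[1.5763 7.6148 10.6119 10.3881] v=[2.2425 -1.5017 -1.5208 1.5210]

Answer: 1.5763 7.6148 10.6119 10.3881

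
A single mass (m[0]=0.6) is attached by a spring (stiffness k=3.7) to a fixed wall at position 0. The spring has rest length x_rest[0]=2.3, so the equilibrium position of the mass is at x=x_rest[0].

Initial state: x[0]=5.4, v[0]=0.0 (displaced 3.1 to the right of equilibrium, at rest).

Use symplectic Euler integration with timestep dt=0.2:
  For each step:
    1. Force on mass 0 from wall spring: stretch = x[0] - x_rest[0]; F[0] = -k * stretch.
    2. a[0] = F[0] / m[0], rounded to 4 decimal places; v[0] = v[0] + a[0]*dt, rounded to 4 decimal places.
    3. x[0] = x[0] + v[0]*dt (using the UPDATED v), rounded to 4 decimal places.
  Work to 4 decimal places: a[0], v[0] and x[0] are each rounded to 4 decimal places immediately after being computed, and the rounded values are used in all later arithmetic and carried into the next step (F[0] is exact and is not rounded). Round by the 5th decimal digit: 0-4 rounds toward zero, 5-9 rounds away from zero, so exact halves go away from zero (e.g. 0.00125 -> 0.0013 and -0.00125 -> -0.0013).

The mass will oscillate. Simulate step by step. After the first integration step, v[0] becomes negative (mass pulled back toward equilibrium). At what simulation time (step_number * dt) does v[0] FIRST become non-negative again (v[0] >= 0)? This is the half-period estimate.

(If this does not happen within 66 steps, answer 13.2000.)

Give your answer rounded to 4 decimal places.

Step 0: x=[5.4000] v=[0.0000]
Step 1: x=[4.6353] v=[-3.8233]
Step 2: x=[3.2946] v=[-6.7035]
Step 3: x=[1.7086] v=[-7.9302]
Step 4: x=[0.2684] v=[-7.2008]
Step 5: x=[-0.6706] v=[-4.6952]
Step 6: x=[-0.8769] v=[-1.0315]
Step 7: x=[-0.2996] v=[2.8867]
First v>=0 after going negative at step 7, time=1.4000

Answer: 1.4000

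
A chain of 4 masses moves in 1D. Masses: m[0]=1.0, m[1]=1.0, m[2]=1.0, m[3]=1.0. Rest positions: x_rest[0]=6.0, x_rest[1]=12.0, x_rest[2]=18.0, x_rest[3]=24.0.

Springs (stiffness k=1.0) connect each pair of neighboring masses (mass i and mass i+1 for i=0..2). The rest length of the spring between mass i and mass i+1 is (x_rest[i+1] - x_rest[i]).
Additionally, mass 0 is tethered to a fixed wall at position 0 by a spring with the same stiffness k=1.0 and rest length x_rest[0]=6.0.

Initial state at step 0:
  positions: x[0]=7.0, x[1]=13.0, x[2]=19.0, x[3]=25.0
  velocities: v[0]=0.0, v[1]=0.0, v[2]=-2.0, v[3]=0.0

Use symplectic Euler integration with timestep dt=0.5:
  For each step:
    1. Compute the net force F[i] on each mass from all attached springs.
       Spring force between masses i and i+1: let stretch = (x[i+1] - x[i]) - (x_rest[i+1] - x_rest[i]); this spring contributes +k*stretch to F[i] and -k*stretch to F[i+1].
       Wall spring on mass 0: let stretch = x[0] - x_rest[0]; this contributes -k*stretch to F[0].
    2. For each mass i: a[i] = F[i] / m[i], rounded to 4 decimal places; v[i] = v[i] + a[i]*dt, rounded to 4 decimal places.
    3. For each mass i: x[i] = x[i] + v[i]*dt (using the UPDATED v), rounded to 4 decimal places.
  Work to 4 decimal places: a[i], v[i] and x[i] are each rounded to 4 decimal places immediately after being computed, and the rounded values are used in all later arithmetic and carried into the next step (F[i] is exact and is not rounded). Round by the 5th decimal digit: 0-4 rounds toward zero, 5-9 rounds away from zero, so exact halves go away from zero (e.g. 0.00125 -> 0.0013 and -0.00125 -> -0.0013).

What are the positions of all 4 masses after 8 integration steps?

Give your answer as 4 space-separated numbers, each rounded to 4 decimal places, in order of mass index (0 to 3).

Answer: 5.0141 10.9613 15.6051 22.3935

Derivation:
Step 0: x=[7.0000 13.0000 19.0000 25.0000] v=[0.0000 0.0000 -2.0000 0.0000]
Step 1: x=[6.7500 13.0000 18.0000 25.0000] v=[-0.5000 0.0000 -2.0000 0.0000]
Step 2: x=[6.3750 12.6875 17.5000 24.7500] v=[-0.7500 -0.6250 -1.0000 -0.5000]
Step 3: x=[5.9844 12.0000 17.6094 24.1875] v=[-0.7813 -1.3750 0.2188 -1.1250]
Step 4: x=[5.6016 11.2110 17.9610 23.4805] v=[-0.7657 -1.5781 0.7032 -1.4141]
Step 5: x=[5.2207 10.7071 18.0050 22.8936] v=[-0.7618 -1.0078 0.0880 -1.1739]
Step 6: x=[4.9062 10.6561 17.4467 22.5845] v=[-0.6290 -0.1021 -1.1167 -0.6182]
Step 7: x=[4.8026 10.8653 16.4752 22.4910] v=[-0.2072 0.4183 -1.9431 -0.1871]
Step 8: x=[5.0141 10.9613 15.6051 22.3935] v=[0.4229 0.1919 -1.7402 -0.1950]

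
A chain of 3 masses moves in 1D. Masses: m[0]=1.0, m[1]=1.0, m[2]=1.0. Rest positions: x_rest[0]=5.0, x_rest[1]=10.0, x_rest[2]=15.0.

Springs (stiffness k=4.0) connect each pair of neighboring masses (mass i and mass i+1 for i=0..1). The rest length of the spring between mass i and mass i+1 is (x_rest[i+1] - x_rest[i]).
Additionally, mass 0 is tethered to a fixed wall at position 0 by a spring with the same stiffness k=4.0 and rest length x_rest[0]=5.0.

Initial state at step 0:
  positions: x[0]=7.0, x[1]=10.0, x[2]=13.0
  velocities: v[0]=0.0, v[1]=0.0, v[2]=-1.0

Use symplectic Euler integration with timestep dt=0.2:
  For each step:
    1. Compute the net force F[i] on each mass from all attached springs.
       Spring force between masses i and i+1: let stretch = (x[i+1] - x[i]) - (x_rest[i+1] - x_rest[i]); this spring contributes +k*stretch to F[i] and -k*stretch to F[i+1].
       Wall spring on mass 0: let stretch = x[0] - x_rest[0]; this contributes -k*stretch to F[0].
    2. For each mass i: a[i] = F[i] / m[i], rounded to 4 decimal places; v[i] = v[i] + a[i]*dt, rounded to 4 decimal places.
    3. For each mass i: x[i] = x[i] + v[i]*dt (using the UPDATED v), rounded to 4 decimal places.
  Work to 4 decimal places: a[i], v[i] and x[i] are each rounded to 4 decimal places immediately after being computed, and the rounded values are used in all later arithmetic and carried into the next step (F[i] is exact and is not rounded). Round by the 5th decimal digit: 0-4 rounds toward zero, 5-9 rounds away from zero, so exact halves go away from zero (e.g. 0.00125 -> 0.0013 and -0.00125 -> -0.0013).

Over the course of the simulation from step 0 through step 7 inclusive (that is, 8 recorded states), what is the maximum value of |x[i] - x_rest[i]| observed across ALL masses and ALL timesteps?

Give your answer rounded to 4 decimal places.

Answer: 2.3159

Derivation:
Step 0: x=[7.0000 10.0000 13.0000] v=[0.0000 0.0000 -1.0000]
Step 1: x=[6.3600 10.0000 13.1200] v=[-3.2000 0.0000 0.6000]
Step 2: x=[5.2848 9.9168 13.5408] v=[-5.3760 -0.4160 2.1040]
Step 3: x=[4.1052 9.6723 14.1818] v=[-5.8982 -1.2224 3.2048]
Step 4: x=[3.1595 9.2586 14.9012] v=[-4.7287 -2.0685 3.5972]
Step 5: x=[2.6841 8.7719 15.5178] v=[-2.3770 -2.4337 3.0831]
Step 6: x=[2.7533 8.3905 15.8551] v=[0.3460 -1.9072 1.6864]
Step 7: x=[3.2839 8.3014 15.7980] v=[2.6531 -0.4453 -0.2853]
Max displacement = 2.3159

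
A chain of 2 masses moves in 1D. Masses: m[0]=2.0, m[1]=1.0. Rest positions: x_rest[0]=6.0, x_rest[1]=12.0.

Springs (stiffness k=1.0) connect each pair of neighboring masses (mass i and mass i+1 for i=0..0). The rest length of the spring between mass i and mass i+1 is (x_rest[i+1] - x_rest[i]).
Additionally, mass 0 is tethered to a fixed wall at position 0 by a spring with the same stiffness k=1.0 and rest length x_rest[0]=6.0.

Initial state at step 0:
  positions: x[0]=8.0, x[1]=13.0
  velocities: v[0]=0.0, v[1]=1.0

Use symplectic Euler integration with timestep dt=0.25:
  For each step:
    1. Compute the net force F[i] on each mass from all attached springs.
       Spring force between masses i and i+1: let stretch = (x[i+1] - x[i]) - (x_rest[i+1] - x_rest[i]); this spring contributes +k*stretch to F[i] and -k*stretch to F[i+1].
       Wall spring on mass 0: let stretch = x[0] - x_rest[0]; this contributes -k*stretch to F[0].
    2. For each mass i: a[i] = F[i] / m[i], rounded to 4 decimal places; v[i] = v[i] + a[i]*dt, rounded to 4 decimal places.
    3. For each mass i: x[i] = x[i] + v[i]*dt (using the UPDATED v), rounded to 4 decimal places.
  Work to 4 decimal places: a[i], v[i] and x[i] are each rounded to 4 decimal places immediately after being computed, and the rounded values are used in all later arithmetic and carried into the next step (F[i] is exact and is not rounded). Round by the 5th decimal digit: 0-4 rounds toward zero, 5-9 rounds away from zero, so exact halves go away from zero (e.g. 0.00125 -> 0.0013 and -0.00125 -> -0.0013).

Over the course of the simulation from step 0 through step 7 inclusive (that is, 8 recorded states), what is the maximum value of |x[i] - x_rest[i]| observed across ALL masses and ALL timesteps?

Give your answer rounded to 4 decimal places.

Step 0: x=[8.0000 13.0000] v=[0.0000 1.0000]
Step 1: x=[7.9063 13.3125] v=[-0.3750 1.2500]
Step 2: x=[7.7344 13.6621] v=[-0.6875 1.3985]
Step 3: x=[7.5061 14.0163] v=[-0.9134 1.4166]
Step 4: x=[7.2466 14.3386] v=[-1.0379 1.2891]
Step 5: x=[6.9823 14.5926] v=[-1.0572 1.0161]
Step 6: x=[6.7376 14.7460] v=[-0.9787 0.6135]
Step 7: x=[6.5326 14.7739] v=[-0.8199 0.1114]
Max displacement = 2.7739

Answer: 2.7739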